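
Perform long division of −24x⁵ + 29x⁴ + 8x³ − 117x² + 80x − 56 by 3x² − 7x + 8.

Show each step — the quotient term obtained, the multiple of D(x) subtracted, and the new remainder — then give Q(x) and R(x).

Step 1: lead(−24x⁵ + 29x⁴ + 8x³ − 117x² + 80x − 56) ÷ lead(D) = −24x⁵ ÷ 3x² = −8x³. Subtract (−8x³)·D = −24x⁵ + 56x⁴ − 64x³. Remainder: −27x⁴ + 72x³ − 117x² + 80x − 56.
Step 2: lead(−27x⁴ + 72x³ − 117x² + 80x − 56) ÷ lead(D) = −27x⁴ ÷ 3x² = −9x². Subtract (−9x²)·D = −27x⁴ + 63x³ − 72x². Remainder: 9x³ − 45x² + 80x − 56.
Step 3: lead(9x³ − 45x² + 80x − 56) ÷ lead(D) = 9x³ ÷ 3x² = 3x. Subtract (3x)·D = 9x³ − 21x² + 24x. Remainder: −24x² + 56x − 56.
Step 4: lead(−24x² + 56x − 56) ÷ lead(D) = −24x² ÷ 3x² = −8. Subtract (−8)·D = −24x² + 56x − 64. Remainder: 8.

Q(x) = −8x³ − 9x² + 3x − 8; R(x) = 8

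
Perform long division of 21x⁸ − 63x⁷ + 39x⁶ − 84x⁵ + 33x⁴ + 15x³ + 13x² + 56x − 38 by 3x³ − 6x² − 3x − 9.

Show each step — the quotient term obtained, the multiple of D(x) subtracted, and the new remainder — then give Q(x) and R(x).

Q(x) = 7x⁵ − 7x⁴ + 6x³ − 2x² − 8x + 5; R(x) = x² − x + 7

Step 1: lead(21x⁸ − 63x⁷ + 39x⁶ − 84x⁵ + 33x⁴ + 15x³ + 13x² + 56x − 38) ÷ lead(D) = 21x⁸ ÷ 3x³ = 7x⁵. Subtract (7x⁵)·D = 21x⁸ − 42x⁷ − 21x⁶ − 63x⁵. Remainder: −21x⁷ + 60x⁶ − 21x⁵ + 33x⁴ + 15x³ + 13x² + 56x − 38.
Step 2: lead(−21x⁷ + 60x⁶ − 21x⁵ + 33x⁴ + 15x³ + 13x² + 56x − 38) ÷ lead(D) = −21x⁷ ÷ 3x³ = −7x⁴. Subtract (−7x⁴)·D = −21x⁷ + 42x⁶ + 21x⁵ + 63x⁴. Remainder: 18x⁶ − 42x⁵ − 30x⁴ + 15x³ + 13x² + 56x − 38.
Step 3: lead(18x⁶ − 42x⁵ − 30x⁴ + 15x³ + 13x² + 56x − 38) ÷ lead(D) = 18x⁶ ÷ 3x³ = 6x³. Subtract (6x³)·D = 18x⁶ − 36x⁵ − 18x⁴ − 54x³. Remainder: −6x⁵ − 12x⁴ + 69x³ + 13x² + 56x − 38.
Step 4: lead(−6x⁵ − 12x⁴ + 69x³ + 13x² + 56x − 38) ÷ lead(D) = −6x⁵ ÷ 3x³ = −2x². Subtract (−2x²)·D = −6x⁵ + 12x⁴ + 6x³ + 18x². Remainder: −24x⁴ + 63x³ − 5x² + 56x − 38.
Step 5: lead(−24x⁴ + 63x³ − 5x² + 56x − 38) ÷ lead(D) = −24x⁴ ÷ 3x³ = −8x. Subtract (−8x)·D = −24x⁴ + 48x³ + 24x² + 72x. Remainder: 15x³ − 29x² − 16x − 38.
Step 6: lead(15x³ − 29x² − 16x − 38) ÷ lead(D) = 15x³ ÷ 3x³ = 5. Subtract (5)·D = 15x³ − 30x² − 15x − 45. Remainder: x² − x + 7.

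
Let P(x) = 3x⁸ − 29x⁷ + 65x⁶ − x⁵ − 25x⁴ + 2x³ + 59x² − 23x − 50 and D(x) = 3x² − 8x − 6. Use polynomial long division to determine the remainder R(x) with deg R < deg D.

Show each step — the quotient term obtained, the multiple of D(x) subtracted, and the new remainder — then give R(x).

R(x) = 9x − 8

Step 1: lead(3x⁸ − 29x⁷ + 65x⁶ − x⁵ − 25x⁴ + 2x³ + 59x² − 23x − 50) ÷ lead(D) = 3x⁸ ÷ 3x² = x⁶. Subtract (x⁶)·D = 3x⁸ − 8x⁷ − 6x⁶. Remainder: −21x⁷ + 71x⁶ − x⁵ − 25x⁴ + 2x³ + 59x² − 23x − 50.
Step 2: lead(−21x⁷ + 71x⁶ − x⁵ − 25x⁴ + 2x³ + 59x² − 23x − 50) ÷ lead(D) = −21x⁷ ÷ 3x² = −7x⁵. Subtract (−7x⁵)·D = −21x⁷ + 56x⁶ + 42x⁵. Remainder: 15x⁶ − 43x⁵ − 25x⁴ + 2x³ + 59x² − 23x − 50.
Step 3: lead(15x⁶ − 43x⁵ − 25x⁴ + 2x³ + 59x² − 23x − 50) ÷ lead(D) = 15x⁶ ÷ 3x² = 5x⁴. Subtract (5x⁴)·D = 15x⁶ − 40x⁵ − 30x⁴. Remainder: −3x⁵ + 5x⁴ + 2x³ + 59x² − 23x − 50.
Step 4: lead(−3x⁵ + 5x⁴ + 2x³ + 59x² − 23x − 50) ÷ lead(D) = −3x⁵ ÷ 3x² = −x³. Subtract (−x³)·D = −3x⁵ + 8x⁴ + 6x³. Remainder: −3x⁴ − 4x³ + 59x² − 23x − 50.
Step 5: lead(−3x⁴ − 4x³ + 59x² − 23x − 50) ÷ lead(D) = −3x⁴ ÷ 3x² = −x². Subtract (−x²)·D = −3x⁴ + 8x³ + 6x². Remainder: −12x³ + 53x² − 23x − 50.
Step 6: lead(−12x³ + 53x² − 23x − 50) ÷ lead(D) = −12x³ ÷ 3x² = −4x. Subtract (−4x)·D = −12x³ + 32x² + 24x. Remainder: 21x² − 47x − 50.
Step 7: lead(21x² − 47x − 50) ÷ lead(D) = 21x² ÷ 3x² = 7. Subtract (7)·D = 21x² − 56x − 42. Remainder: 9x − 8.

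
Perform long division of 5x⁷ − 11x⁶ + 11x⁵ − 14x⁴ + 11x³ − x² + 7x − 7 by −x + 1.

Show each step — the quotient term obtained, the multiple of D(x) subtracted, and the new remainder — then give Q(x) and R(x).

Step 1: lead(5x⁷ − 11x⁶ + 11x⁵ − 14x⁴ + 11x³ − x² + 7x − 7) ÷ lead(D) = 5x⁷ ÷ −x = −5x⁶. Subtract (−5x⁶)·D = 5x⁷ − 5x⁶. Remainder: −6x⁶ + 11x⁵ − 14x⁴ + 11x³ − x² + 7x − 7.
Step 2: lead(−6x⁶ + 11x⁵ − 14x⁴ + 11x³ − x² + 7x − 7) ÷ lead(D) = −6x⁶ ÷ −x = 6x⁵. Subtract (6x⁵)·D = −6x⁶ + 6x⁵. Remainder: 5x⁵ − 14x⁴ + 11x³ − x² + 7x − 7.
Step 3: lead(5x⁵ − 14x⁴ + 11x³ − x² + 7x − 7) ÷ lead(D) = 5x⁵ ÷ −x = −5x⁴. Subtract (−5x⁴)·D = 5x⁵ − 5x⁴. Remainder: −9x⁴ + 11x³ − x² + 7x − 7.
Step 4: lead(−9x⁴ + 11x³ − x² + 7x − 7) ÷ lead(D) = −9x⁴ ÷ −x = 9x³. Subtract (9x³)·D = −9x⁴ + 9x³. Remainder: 2x³ − x² + 7x − 7.
Step 5: lead(2x³ − x² + 7x − 7) ÷ lead(D) = 2x³ ÷ −x = −2x². Subtract (−2x²)·D = 2x³ − 2x². Remainder: x² + 7x − 7.
Step 6: lead(x² + 7x − 7) ÷ lead(D) = x² ÷ −x = −x. Subtract (−x)·D = x² − x. Remainder: 8x − 7.
Step 7: lead(8x − 7) ÷ lead(D) = 8x ÷ −x = −8. Subtract (−8)·D = 8x − 8. Remainder: 1.

Q(x) = −5x⁶ + 6x⁵ − 5x⁴ + 9x³ − 2x² − x − 8; R(x) = 1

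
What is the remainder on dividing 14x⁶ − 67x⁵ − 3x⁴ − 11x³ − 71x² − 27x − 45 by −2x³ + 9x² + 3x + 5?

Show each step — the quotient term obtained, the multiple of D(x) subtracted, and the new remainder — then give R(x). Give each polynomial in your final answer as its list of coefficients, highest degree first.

Step 1: lead(14x⁶ − 67x⁵ − 3x⁴ − 11x³ − 71x² − 27x − 45) ÷ lead(D) = 14x⁶ ÷ −2x³ = −7x³. Subtract (−7x³)·D = 14x⁶ − 63x⁵ − 21x⁴ − 35x³. Remainder: −4x⁵ + 18x⁴ + 24x³ − 71x² − 27x − 45.
Step 2: lead(−4x⁵ + 18x⁴ + 24x³ − 71x² − 27x − 45) ÷ lead(D) = −4x⁵ ÷ −2x³ = 2x². Subtract (2x²)·D = −4x⁵ + 18x⁴ + 6x³ + 10x². Remainder: 18x³ − 81x² − 27x − 45.
Step 3: lead(18x³ − 81x² − 27x − 45) ÷ lead(D) = 18x³ ÷ −2x³ = −9. Subtract (−9)·D = 18x³ − 81x² − 27x − 45. Remainder: 0.

R = [0]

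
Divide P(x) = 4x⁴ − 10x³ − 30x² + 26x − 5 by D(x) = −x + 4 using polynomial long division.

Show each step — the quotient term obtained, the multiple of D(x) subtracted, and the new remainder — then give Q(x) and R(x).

Step 1: lead(4x⁴ − 10x³ − 30x² + 26x − 5) ÷ lead(D) = 4x⁴ ÷ −x = −4x³. Subtract (−4x³)·D = 4x⁴ − 16x³. Remainder: 6x³ − 30x² + 26x − 5.
Step 2: lead(6x³ − 30x² + 26x − 5) ÷ lead(D) = 6x³ ÷ −x = −6x². Subtract (−6x²)·D = 6x³ − 24x². Remainder: −6x² + 26x − 5.
Step 3: lead(−6x² + 26x − 5) ÷ lead(D) = −6x² ÷ −x = 6x. Subtract (6x)·D = −6x² + 24x. Remainder: 2x − 5.
Step 4: lead(2x − 5) ÷ lead(D) = 2x ÷ −x = −2. Subtract (−2)·D = 2x − 8. Remainder: 3.

Q(x) = −4x³ − 6x² + 6x − 2; R(x) = 3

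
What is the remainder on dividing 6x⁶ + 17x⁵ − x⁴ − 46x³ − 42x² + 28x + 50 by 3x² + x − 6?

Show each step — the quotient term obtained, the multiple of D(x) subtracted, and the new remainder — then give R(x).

R(x) = 2

Step 1: lead(6x⁶ + 17x⁵ − x⁴ − 46x³ − 42x² + 28x + 50) ÷ lead(D) = 6x⁶ ÷ 3x² = 2x⁴. Subtract (2x⁴)·D = 6x⁶ + 2x⁵ − 12x⁴. Remainder: 15x⁵ + 11x⁴ − 46x³ − 42x² + 28x + 50.
Step 2: lead(15x⁵ + 11x⁴ − 46x³ − 42x² + 28x + 50) ÷ lead(D) = 15x⁵ ÷ 3x² = 5x³. Subtract (5x³)·D = 15x⁵ + 5x⁴ − 30x³. Remainder: 6x⁴ − 16x³ − 42x² + 28x + 50.
Step 3: lead(6x⁴ − 16x³ − 42x² + 28x + 50) ÷ lead(D) = 6x⁴ ÷ 3x² = 2x². Subtract (2x²)·D = 6x⁴ + 2x³ − 12x². Remainder: −18x³ − 30x² + 28x + 50.
Step 4: lead(−18x³ − 30x² + 28x + 50) ÷ lead(D) = −18x³ ÷ 3x² = −6x. Subtract (−6x)·D = −18x³ − 6x² + 36x. Remainder: −24x² − 8x + 50.
Step 5: lead(−24x² − 8x + 50) ÷ lead(D) = −24x² ÷ 3x² = −8. Subtract (−8)·D = −24x² − 8x + 48. Remainder: 2.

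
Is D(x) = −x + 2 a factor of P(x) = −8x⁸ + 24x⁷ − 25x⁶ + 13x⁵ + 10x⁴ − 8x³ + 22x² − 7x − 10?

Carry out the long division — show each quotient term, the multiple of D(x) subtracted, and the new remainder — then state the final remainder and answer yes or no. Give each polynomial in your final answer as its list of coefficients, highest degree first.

R = [0], so D(x) is a factor of P(x). yes

Step 1: lead(−8x⁸ + 24x⁷ − 25x⁶ + 13x⁵ + 10x⁴ − 8x³ + 22x² − 7x − 10) ÷ lead(D) = −8x⁸ ÷ −x = 8x⁷. Subtract (8x⁷)·D = −8x⁸ + 16x⁷. Remainder: 8x⁷ − 25x⁶ + 13x⁵ + 10x⁴ − 8x³ + 22x² − 7x − 10.
Step 2: lead(8x⁷ − 25x⁶ + 13x⁵ + 10x⁴ − 8x³ + 22x² − 7x − 10) ÷ lead(D) = 8x⁷ ÷ −x = −8x⁶. Subtract (−8x⁶)·D = 8x⁷ − 16x⁶. Remainder: −9x⁶ + 13x⁵ + 10x⁴ − 8x³ + 22x² − 7x − 10.
Step 3: lead(−9x⁶ + 13x⁵ + 10x⁴ − 8x³ + 22x² − 7x − 10) ÷ lead(D) = −9x⁶ ÷ −x = 9x⁵. Subtract (9x⁵)·D = −9x⁶ + 18x⁵. Remainder: −5x⁵ + 10x⁴ − 8x³ + 22x² − 7x − 10.
Step 4: lead(−5x⁵ + 10x⁴ − 8x³ + 22x² − 7x − 10) ÷ lead(D) = −5x⁵ ÷ −x = 5x⁴. Subtract (5x⁴)·D = −5x⁵ + 10x⁴. Remainder: −8x³ + 22x² − 7x − 10.
Step 5: lead(−8x³ + 22x² − 7x − 10) ÷ lead(D) = −8x³ ÷ −x = 8x². Subtract (8x²)·D = −8x³ + 16x². Remainder: 6x² − 7x − 10.
Step 6: lead(6x² − 7x − 10) ÷ lead(D) = 6x² ÷ −x = −6x. Subtract (−6x)·D = 6x² − 12x. Remainder: 5x − 10.
Step 7: lead(5x − 10) ÷ lead(D) = 5x ÷ −x = −5. Subtract (−5)·D = 5x − 10. Remainder: 0.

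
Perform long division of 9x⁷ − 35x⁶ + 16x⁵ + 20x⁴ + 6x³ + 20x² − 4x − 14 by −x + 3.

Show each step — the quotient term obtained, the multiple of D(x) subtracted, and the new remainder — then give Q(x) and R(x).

Step 1: lead(9x⁷ − 35x⁶ + 16x⁵ + 20x⁴ + 6x³ + 20x² − 4x − 14) ÷ lead(D) = 9x⁷ ÷ −x = −9x⁶. Subtract (−9x⁶)·D = 9x⁷ − 27x⁶. Remainder: −8x⁶ + 16x⁵ + 20x⁴ + 6x³ + 20x² − 4x − 14.
Step 2: lead(−8x⁶ + 16x⁵ + 20x⁴ + 6x³ + 20x² − 4x − 14) ÷ lead(D) = −8x⁶ ÷ −x = 8x⁵. Subtract (8x⁵)·D = −8x⁶ + 24x⁵. Remainder: −8x⁵ + 20x⁴ + 6x³ + 20x² − 4x − 14.
Step 3: lead(−8x⁵ + 20x⁴ + 6x³ + 20x² − 4x − 14) ÷ lead(D) = −8x⁵ ÷ −x = 8x⁴. Subtract (8x⁴)·D = −8x⁵ + 24x⁴. Remainder: −4x⁴ + 6x³ + 20x² − 4x − 14.
Step 4: lead(−4x⁴ + 6x³ + 20x² − 4x − 14) ÷ lead(D) = −4x⁴ ÷ −x = 4x³. Subtract (4x³)·D = −4x⁴ + 12x³. Remainder: −6x³ + 20x² − 4x − 14.
Step 5: lead(−6x³ + 20x² − 4x − 14) ÷ lead(D) = −6x³ ÷ −x = 6x². Subtract (6x²)·D = −6x³ + 18x². Remainder: 2x² − 4x − 14.
Step 6: lead(2x² − 4x − 14) ÷ lead(D) = 2x² ÷ −x = −2x. Subtract (−2x)·D = 2x² − 6x. Remainder: 2x − 14.
Step 7: lead(2x − 14) ÷ lead(D) = 2x ÷ −x = −2. Subtract (−2)·D = 2x − 6. Remainder: −8.

Q(x) = −9x⁶ + 8x⁵ + 8x⁴ + 4x³ + 6x² − 2x − 2; R(x) = −8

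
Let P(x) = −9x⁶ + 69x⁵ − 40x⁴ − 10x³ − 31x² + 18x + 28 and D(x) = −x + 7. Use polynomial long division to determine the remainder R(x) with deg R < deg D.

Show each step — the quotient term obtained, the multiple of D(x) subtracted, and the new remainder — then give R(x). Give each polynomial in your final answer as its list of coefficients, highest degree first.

R = [7]

Step 1: lead(−9x⁶ + 69x⁵ − 40x⁴ − 10x³ − 31x² + 18x + 28) ÷ lead(D) = −9x⁶ ÷ −x = 9x⁵. Subtract (9x⁵)·D = −9x⁶ + 63x⁵. Remainder: 6x⁵ − 40x⁴ − 10x³ − 31x² + 18x + 28.
Step 2: lead(6x⁵ − 40x⁴ − 10x³ − 31x² + 18x + 28) ÷ lead(D) = 6x⁵ ÷ −x = −6x⁴. Subtract (−6x⁴)·D = 6x⁵ − 42x⁴. Remainder: 2x⁴ − 10x³ − 31x² + 18x + 28.
Step 3: lead(2x⁴ − 10x³ − 31x² + 18x + 28) ÷ lead(D) = 2x⁴ ÷ −x = −2x³. Subtract (−2x³)·D = 2x⁴ − 14x³. Remainder: 4x³ − 31x² + 18x + 28.
Step 4: lead(4x³ − 31x² + 18x + 28) ÷ lead(D) = 4x³ ÷ −x = −4x². Subtract (−4x²)·D = 4x³ − 28x². Remainder: −3x² + 18x + 28.
Step 5: lead(−3x² + 18x + 28) ÷ lead(D) = −3x² ÷ −x = 3x. Subtract (3x)·D = −3x² + 21x. Remainder: −3x + 28.
Step 6: lead(−3x + 28) ÷ lead(D) = −3x ÷ −x = 3. Subtract (3)·D = −3x + 21. Remainder: 7.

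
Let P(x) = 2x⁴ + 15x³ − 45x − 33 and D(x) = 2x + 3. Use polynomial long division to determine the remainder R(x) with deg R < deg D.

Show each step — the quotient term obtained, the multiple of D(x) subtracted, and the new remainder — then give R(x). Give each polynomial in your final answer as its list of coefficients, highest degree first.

R = [-6]

Step 1: lead(2x⁴ + 15x³ − 45x − 33) ÷ lead(D) = 2x⁴ ÷ 2x = x³. Subtract (x³)·D = 2x⁴ + 3x³. Remainder: 12x³ − 45x − 33.
Step 2: lead(12x³ − 45x − 33) ÷ lead(D) = 12x³ ÷ 2x = 6x². Subtract (6x²)·D = 12x³ + 18x². Remainder: −18x² − 45x − 33.
Step 3: lead(−18x² − 45x − 33) ÷ lead(D) = −18x² ÷ 2x = −9x. Subtract (−9x)·D = −18x² − 27x. Remainder: −18x − 33.
Step 4: lead(−18x − 33) ÷ lead(D) = −18x ÷ 2x = −9. Subtract (−9)·D = −18x − 27. Remainder: −6.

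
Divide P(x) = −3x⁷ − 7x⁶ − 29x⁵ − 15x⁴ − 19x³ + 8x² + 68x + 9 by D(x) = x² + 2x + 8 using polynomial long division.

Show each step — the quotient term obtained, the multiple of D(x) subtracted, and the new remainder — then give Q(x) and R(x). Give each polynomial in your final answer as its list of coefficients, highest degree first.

Step 1: lead(−3x⁷ − 7x⁶ − 29x⁵ − 15x⁴ − 19x³ + 8x² + 68x + 9) ÷ lead(D) = −3x⁷ ÷ x² = −3x⁵. Subtract (−3x⁵)·D = −3x⁷ − 6x⁶ − 24x⁵. Remainder: −x⁶ − 5x⁵ − 15x⁴ − 19x³ + 8x² + 68x + 9.
Step 2: lead(−x⁶ − 5x⁵ − 15x⁴ − 19x³ + 8x² + 68x + 9) ÷ lead(D) = −x⁶ ÷ x² = −x⁴. Subtract (−x⁴)·D = −x⁶ − 2x⁵ − 8x⁴. Remainder: −3x⁵ − 7x⁴ − 19x³ + 8x² + 68x + 9.
Step 3: lead(−3x⁵ − 7x⁴ − 19x³ + 8x² + 68x + 9) ÷ lead(D) = −3x⁵ ÷ x² = −3x³. Subtract (−3x³)·D = −3x⁵ − 6x⁴ − 24x³. Remainder: −x⁴ + 5x³ + 8x² + 68x + 9.
Step 4: lead(−x⁴ + 5x³ + 8x² + 68x + 9) ÷ lead(D) = −x⁴ ÷ x² = −x². Subtract (−x²)·D = −x⁴ − 2x³ − 8x². Remainder: 7x³ + 16x² + 68x + 9.
Step 5: lead(7x³ + 16x² + 68x + 9) ÷ lead(D) = 7x³ ÷ x² = 7x. Subtract (7x)·D = 7x³ + 14x² + 56x. Remainder: 2x² + 12x + 9.
Step 6: lead(2x² + 12x + 9) ÷ lead(D) = 2x² ÷ x² = 2. Subtract (2)·D = 2x² + 4x + 16. Remainder: 8x − 7.

Q = [-3, -1, -3, -1, 7, 2]; R = [8, -7]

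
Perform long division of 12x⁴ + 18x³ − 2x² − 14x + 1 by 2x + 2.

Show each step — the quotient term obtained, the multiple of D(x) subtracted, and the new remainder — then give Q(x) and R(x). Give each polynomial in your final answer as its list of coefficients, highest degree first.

Q = [6, 3, -4, -3]; R = [7]

Step 1: lead(12x⁴ + 18x³ − 2x² − 14x + 1) ÷ lead(D) = 12x⁴ ÷ 2x = 6x³. Subtract (6x³)·D = 12x⁴ + 12x³. Remainder: 6x³ − 2x² − 14x + 1.
Step 2: lead(6x³ − 2x² − 14x + 1) ÷ lead(D) = 6x³ ÷ 2x = 3x². Subtract (3x²)·D = 6x³ + 6x². Remainder: −8x² − 14x + 1.
Step 3: lead(−8x² − 14x + 1) ÷ lead(D) = −8x² ÷ 2x = −4x. Subtract (−4x)·D = −8x² − 8x. Remainder: −6x + 1.
Step 4: lead(−6x + 1) ÷ lead(D) = −6x ÷ 2x = −3. Subtract (−3)·D = −6x − 6. Remainder: 7.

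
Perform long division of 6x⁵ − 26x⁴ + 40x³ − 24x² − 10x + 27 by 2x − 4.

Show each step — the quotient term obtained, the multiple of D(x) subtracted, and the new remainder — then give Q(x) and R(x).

Q(x) = 3x⁴ − 7x³ + 6x² − 5; R(x) = 7

Step 1: lead(6x⁵ − 26x⁴ + 40x³ − 24x² − 10x + 27) ÷ lead(D) = 6x⁵ ÷ 2x = 3x⁴. Subtract (3x⁴)·D = 6x⁵ − 12x⁴. Remainder: −14x⁴ + 40x³ − 24x² − 10x + 27.
Step 2: lead(−14x⁴ + 40x³ − 24x² − 10x + 27) ÷ lead(D) = −14x⁴ ÷ 2x = −7x³. Subtract (−7x³)·D = −14x⁴ + 28x³. Remainder: 12x³ − 24x² − 10x + 27.
Step 3: lead(12x³ − 24x² − 10x + 27) ÷ lead(D) = 12x³ ÷ 2x = 6x². Subtract (6x²)·D = 12x³ − 24x². Remainder: −10x + 27.
Step 4: lead(−10x + 27) ÷ lead(D) = −10x ÷ 2x = −5. Subtract (−5)·D = −10x + 20. Remainder: 7.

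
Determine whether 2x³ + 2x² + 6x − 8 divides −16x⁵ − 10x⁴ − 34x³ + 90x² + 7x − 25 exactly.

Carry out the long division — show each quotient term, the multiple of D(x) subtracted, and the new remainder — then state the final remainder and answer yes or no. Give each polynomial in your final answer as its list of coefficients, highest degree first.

Step 1: lead(−16x⁵ − 10x⁴ − 34x³ + 90x² + 7x − 25) ÷ lead(D) = −16x⁵ ÷ 2x³ = −8x². Subtract (−8x²)·D = −16x⁵ − 16x⁴ − 48x³ + 64x². Remainder: 6x⁴ + 14x³ + 26x² + 7x − 25.
Step 2: lead(6x⁴ + 14x³ + 26x² + 7x − 25) ÷ lead(D) = 6x⁴ ÷ 2x³ = 3x. Subtract (3x)·D = 6x⁴ + 6x³ + 18x² − 24x. Remainder: 8x³ + 8x² + 31x − 25.
Step 3: lead(8x³ + 8x² + 31x − 25) ÷ lead(D) = 8x³ ÷ 2x³ = 4. Subtract (4)·D = 8x³ + 8x² + 24x − 32. Remainder: 7x + 7.

R = [7, 7], so D(x) is not a factor of P(x). no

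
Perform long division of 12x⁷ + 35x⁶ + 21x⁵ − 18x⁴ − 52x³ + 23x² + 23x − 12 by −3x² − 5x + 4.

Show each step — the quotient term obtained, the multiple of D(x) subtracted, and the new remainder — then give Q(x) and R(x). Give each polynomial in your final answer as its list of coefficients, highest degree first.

Step 1: lead(12x⁷ + 35x⁶ + 21x⁵ − 18x⁴ − 52x³ + 23x² + 23x − 12) ÷ lead(D) = 12x⁷ ÷ −3x² = −4x⁵. Subtract (−4x⁵)·D = 12x⁷ + 20x⁶ − 16x⁵. Remainder: 15x⁶ + 37x⁵ − 18x⁴ − 52x³ + 23x² + 23x − 12.
Step 2: lead(15x⁶ + 37x⁵ − 18x⁴ − 52x³ + 23x² + 23x − 12) ÷ lead(D) = 15x⁶ ÷ −3x² = −5x⁴. Subtract (−5x⁴)·D = 15x⁶ + 25x⁵ − 20x⁴. Remainder: 12x⁵ + 2x⁴ − 52x³ + 23x² + 23x − 12.
Step 3: lead(12x⁵ + 2x⁴ − 52x³ + 23x² + 23x − 12) ÷ lead(D) = 12x⁵ ÷ −3x² = −4x³. Subtract (−4x³)·D = 12x⁵ + 20x⁴ − 16x³. Remainder: −18x⁴ − 36x³ + 23x² + 23x − 12.
Step 4: lead(−18x⁴ − 36x³ + 23x² + 23x − 12) ÷ lead(D) = −18x⁴ ÷ −3x² = 6x². Subtract (6x²)·D = −18x⁴ − 30x³ + 24x². Remainder: −6x³ − x² + 23x − 12.
Step 5: lead(−6x³ − x² + 23x − 12) ÷ lead(D) = −6x³ ÷ −3x² = 2x. Subtract (2x)·D = −6x³ − 10x² + 8x. Remainder: 9x² + 15x − 12.
Step 6: lead(9x² + 15x − 12) ÷ lead(D) = 9x² ÷ −3x² = −3. Subtract (−3)·D = 9x² + 15x − 12. Remainder: 0.

Q = [-4, -5, -4, 6, 2, -3]; R = [0]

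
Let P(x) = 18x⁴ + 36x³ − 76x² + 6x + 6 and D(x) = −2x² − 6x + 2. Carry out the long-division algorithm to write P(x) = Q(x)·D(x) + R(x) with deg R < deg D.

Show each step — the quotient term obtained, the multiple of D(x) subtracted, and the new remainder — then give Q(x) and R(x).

Step 1: lead(18x⁴ + 36x³ − 76x² + 6x + 6) ÷ lead(D) = 18x⁴ ÷ −2x² = −9x². Subtract (−9x²)·D = 18x⁴ + 54x³ − 18x². Remainder: −18x³ − 58x² + 6x + 6.
Step 2: lead(−18x³ − 58x² + 6x + 6) ÷ lead(D) = −18x³ ÷ −2x² = 9x. Subtract (9x)·D = −18x³ − 54x² + 18x. Remainder: −4x² − 12x + 6.
Step 3: lead(−4x² − 12x + 6) ÷ lead(D) = −4x² ÷ −2x² = 2. Subtract (2)·D = −4x² − 12x + 4. Remainder: 2.

Q(x) = −9x² + 9x + 2; R(x) = 2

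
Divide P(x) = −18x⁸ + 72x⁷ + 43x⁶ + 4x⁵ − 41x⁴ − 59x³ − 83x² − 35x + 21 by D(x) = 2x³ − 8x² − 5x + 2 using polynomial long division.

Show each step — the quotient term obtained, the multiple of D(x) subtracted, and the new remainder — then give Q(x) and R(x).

Q(x) = −9x⁵ − x³ + 7x² + 5x + 9; R(x) = 3

Step 1: lead(−18x⁸ + 72x⁷ + 43x⁶ + 4x⁵ − 41x⁴ − 59x³ − 83x² − 35x + 21) ÷ lead(D) = −18x⁸ ÷ 2x³ = −9x⁵. Subtract (−9x⁵)·D = −18x⁸ + 72x⁷ + 45x⁶ − 18x⁵. Remainder: −2x⁶ + 22x⁵ − 41x⁴ − 59x³ − 83x² − 35x + 21.
Step 2: lead(−2x⁶ + 22x⁵ − 41x⁴ − 59x³ − 83x² − 35x + 21) ÷ lead(D) = −2x⁶ ÷ 2x³ = −x³. Subtract (−x³)·D = −2x⁶ + 8x⁵ + 5x⁴ − 2x³. Remainder: 14x⁵ − 46x⁴ − 57x³ − 83x² − 35x + 21.
Step 3: lead(14x⁵ − 46x⁴ − 57x³ − 83x² − 35x + 21) ÷ lead(D) = 14x⁵ ÷ 2x³ = 7x². Subtract (7x²)·D = 14x⁵ − 56x⁴ − 35x³ + 14x². Remainder: 10x⁴ − 22x³ − 97x² − 35x + 21.
Step 4: lead(10x⁴ − 22x³ − 97x² − 35x + 21) ÷ lead(D) = 10x⁴ ÷ 2x³ = 5x. Subtract (5x)·D = 10x⁴ − 40x³ − 25x² + 10x. Remainder: 18x³ − 72x² − 45x + 21.
Step 5: lead(18x³ − 72x² − 45x + 21) ÷ lead(D) = 18x³ ÷ 2x³ = 9. Subtract (9)·D = 18x³ − 72x² − 45x + 18. Remainder: 3.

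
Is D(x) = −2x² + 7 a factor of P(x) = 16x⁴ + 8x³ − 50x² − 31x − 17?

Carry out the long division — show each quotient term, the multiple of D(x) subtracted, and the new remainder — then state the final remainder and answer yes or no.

Step 1: lead(16x⁴ + 8x³ − 50x² − 31x − 17) ÷ lead(D) = 16x⁴ ÷ −2x² = −8x². Subtract (−8x²)·D = 16x⁴ − 56x². Remainder: 8x³ + 6x² − 31x − 17.
Step 2: lead(8x³ + 6x² − 31x − 17) ÷ lead(D) = 8x³ ÷ −2x² = −4x. Subtract (−4x)·D = 8x³ − 28x. Remainder: 6x² − 3x − 17.
Step 3: lead(6x² − 3x − 17) ÷ lead(D) = 6x² ÷ −2x² = −3. Subtract (−3)·D = 6x² − 21. Remainder: −3x + 4.

R(x) = −3x + 4, so D(x) is not a factor of P(x). no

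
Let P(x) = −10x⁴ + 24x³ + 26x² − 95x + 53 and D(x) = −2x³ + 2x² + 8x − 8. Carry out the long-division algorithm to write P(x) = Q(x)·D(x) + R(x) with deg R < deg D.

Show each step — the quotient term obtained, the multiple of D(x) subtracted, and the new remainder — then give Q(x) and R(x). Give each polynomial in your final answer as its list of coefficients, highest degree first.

Step 1: lead(−10x⁴ + 24x³ + 26x² − 95x + 53) ÷ lead(D) = −10x⁴ ÷ −2x³ = 5x. Subtract (5x)·D = −10x⁴ + 10x³ + 40x² − 40x. Remainder: 14x³ − 14x² − 55x + 53.
Step 2: lead(14x³ − 14x² − 55x + 53) ÷ lead(D) = 14x³ ÷ −2x³ = −7. Subtract (−7)·D = 14x³ − 14x² − 56x + 56. Remainder: x − 3.

Q = [5, -7]; R = [1, -3]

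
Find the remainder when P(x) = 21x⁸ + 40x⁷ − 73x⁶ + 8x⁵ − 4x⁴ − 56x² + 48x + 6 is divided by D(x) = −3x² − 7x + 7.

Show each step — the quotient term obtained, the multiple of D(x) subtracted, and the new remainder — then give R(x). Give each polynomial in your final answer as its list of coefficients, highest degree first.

Step 1: lead(21x⁸ + 40x⁷ − 73x⁶ + 8x⁵ − 4x⁴ − 56x² + 48x + 6) ÷ lead(D) = 21x⁸ ÷ −3x² = −7x⁶. Subtract (−7x⁶)·D = 21x⁸ + 49x⁷ − 49x⁶. Remainder: −9x⁷ − 24x⁶ + 8x⁵ − 4x⁴ − 56x² + 48x + 6.
Step 2: lead(−9x⁷ − 24x⁶ + 8x⁵ − 4x⁴ − 56x² + 48x + 6) ÷ lead(D) = −9x⁷ ÷ −3x² = 3x⁵. Subtract (3x⁵)·D = −9x⁷ − 21x⁶ + 21x⁵. Remainder: −3x⁶ − 13x⁵ − 4x⁴ − 56x² + 48x + 6.
Step 3: lead(−3x⁶ − 13x⁵ − 4x⁴ − 56x² + 48x + 6) ÷ lead(D) = −3x⁶ ÷ −3x² = x⁴. Subtract (x⁴)·D = −3x⁶ − 7x⁵ + 7x⁴. Remainder: −6x⁵ − 11x⁴ − 56x² + 48x + 6.
Step 4: lead(−6x⁵ − 11x⁴ − 56x² + 48x + 6) ÷ lead(D) = −6x⁵ ÷ −3x² = 2x³. Subtract (2x³)·D = −6x⁵ − 14x⁴ + 14x³. Remainder: 3x⁴ − 14x³ − 56x² + 48x + 6.
Step 5: lead(3x⁴ − 14x³ − 56x² + 48x + 6) ÷ lead(D) = 3x⁴ ÷ −3x² = −x². Subtract (−x²)·D = 3x⁴ + 7x³ − 7x². Remainder: −21x³ − 49x² + 48x + 6.
Step 6: lead(−21x³ − 49x² + 48x + 6) ÷ lead(D) = −21x³ ÷ −3x² = 7x. Subtract (7x)·D = −21x³ − 49x² + 49x. Remainder: −x + 6.

R = [-1, 6]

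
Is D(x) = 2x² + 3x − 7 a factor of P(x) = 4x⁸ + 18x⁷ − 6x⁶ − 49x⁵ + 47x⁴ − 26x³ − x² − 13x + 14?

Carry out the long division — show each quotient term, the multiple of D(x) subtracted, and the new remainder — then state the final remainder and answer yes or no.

Step 1: lead(4x⁸ + 18x⁷ − 6x⁶ − 49x⁵ + 47x⁴ − 26x³ − x² − 13x + 14) ÷ lead(D) = 4x⁸ ÷ 2x² = 2x⁶. Subtract (2x⁶)·D = 4x⁸ + 6x⁷ − 14x⁶. Remainder: 12x⁷ + 8x⁶ − 49x⁵ + 47x⁴ − 26x³ − x² − 13x + 14.
Step 2: lead(12x⁷ + 8x⁶ − 49x⁵ + 47x⁴ − 26x³ − x² − 13x + 14) ÷ lead(D) = 12x⁷ ÷ 2x² = 6x⁵. Subtract (6x⁵)·D = 12x⁷ + 18x⁶ − 42x⁵. Remainder: −10x⁶ − 7x⁵ + 47x⁴ − 26x³ − x² − 13x + 14.
Step 3: lead(−10x⁶ − 7x⁵ + 47x⁴ − 26x³ − x² − 13x + 14) ÷ lead(D) = −10x⁶ ÷ 2x² = −5x⁴. Subtract (−5x⁴)·D = −10x⁶ − 15x⁵ + 35x⁴. Remainder: 8x⁵ + 12x⁴ − 26x³ − x² − 13x + 14.
Step 4: lead(8x⁵ + 12x⁴ − 26x³ − x² − 13x + 14) ÷ lead(D) = 8x⁵ ÷ 2x² = 4x³. Subtract (4x³)·D = 8x⁵ + 12x⁴ − 28x³. Remainder: 2x³ − x² − 13x + 14.
Step 5: lead(2x³ − x² − 13x + 14) ÷ lead(D) = 2x³ ÷ 2x² = x. Subtract (x)·D = 2x³ + 3x² − 7x. Remainder: −4x² − 6x + 14.
Step 6: lead(−4x² − 6x + 14) ÷ lead(D) = −4x² ÷ 2x² = −2. Subtract (−2)·D = −4x² − 6x + 14. Remainder: 0.

R(x) = 0, so D(x) is a factor of P(x). yes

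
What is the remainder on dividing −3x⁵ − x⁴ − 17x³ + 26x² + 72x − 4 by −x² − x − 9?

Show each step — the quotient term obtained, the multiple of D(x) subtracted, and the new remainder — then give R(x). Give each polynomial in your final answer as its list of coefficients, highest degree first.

Step 1: lead(−3x⁵ − x⁴ − 17x³ + 26x² + 72x − 4) ÷ lead(D) = −3x⁵ ÷ −x² = 3x³. Subtract (3x³)·D = −3x⁵ − 3x⁴ − 27x³. Remainder: 2x⁴ + 10x³ + 26x² + 72x − 4.
Step 2: lead(2x⁴ + 10x³ + 26x² + 72x − 4) ÷ lead(D) = 2x⁴ ÷ −x² = −2x². Subtract (−2x²)·D = 2x⁴ + 2x³ + 18x². Remainder: 8x³ + 8x² + 72x − 4.
Step 3: lead(8x³ + 8x² + 72x − 4) ÷ lead(D) = 8x³ ÷ −x² = −8x. Subtract (−8x)·D = 8x³ + 8x² + 72x. Remainder: −4.

R = [-4]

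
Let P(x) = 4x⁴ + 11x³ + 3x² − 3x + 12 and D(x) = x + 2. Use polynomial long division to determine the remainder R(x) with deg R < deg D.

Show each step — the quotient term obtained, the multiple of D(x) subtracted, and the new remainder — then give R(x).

R(x) = 6

Step 1: lead(4x⁴ + 11x³ + 3x² − 3x + 12) ÷ lead(D) = 4x⁴ ÷ x = 4x³. Subtract (4x³)·D = 4x⁴ + 8x³. Remainder: 3x³ + 3x² − 3x + 12.
Step 2: lead(3x³ + 3x² − 3x + 12) ÷ lead(D) = 3x³ ÷ x = 3x². Subtract (3x²)·D = 3x³ + 6x². Remainder: −3x² − 3x + 12.
Step 3: lead(−3x² − 3x + 12) ÷ lead(D) = −3x² ÷ x = −3x. Subtract (−3x)·D = −3x² − 6x. Remainder: 3x + 12.
Step 4: lead(3x + 12) ÷ lead(D) = 3x ÷ x = 3. Subtract (3)·D = 3x + 6. Remainder: 6.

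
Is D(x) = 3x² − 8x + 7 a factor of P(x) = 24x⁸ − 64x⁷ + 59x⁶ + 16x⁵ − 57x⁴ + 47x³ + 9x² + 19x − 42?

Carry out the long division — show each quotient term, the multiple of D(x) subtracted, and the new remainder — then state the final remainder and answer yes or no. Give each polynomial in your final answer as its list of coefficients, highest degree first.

R = [-7], so D(x) is not a factor of P(x). no

Step 1: lead(24x⁸ − 64x⁷ + 59x⁶ + 16x⁵ − 57x⁴ + 47x³ + 9x² + 19x − 42) ÷ lead(D) = 24x⁸ ÷ 3x² = 8x⁶. Subtract (8x⁶)·D = 24x⁸ − 64x⁷ + 56x⁶. Remainder: 3x⁶ + 16x⁵ − 57x⁴ + 47x³ + 9x² + 19x − 42.
Step 2: lead(3x⁶ + 16x⁵ − 57x⁴ + 47x³ + 9x² + 19x − 42) ÷ lead(D) = 3x⁶ ÷ 3x² = x⁴. Subtract (x⁴)·D = 3x⁶ − 8x⁵ + 7x⁴. Remainder: 24x⁵ − 64x⁴ + 47x³ + 9x² + 19x − 42.
Step 3: lead(24x⁵ − 64x⁴ + 47x³ + 9x² + 19x − 42) ÷ lead(D) = 24x⁵ ÷ 3x² = 8x³. Subtract (8x³)·D = 24x⁵ − 64x⁴ + 56x³. Remainder: −9x³ + 9x² + 19x − 42.
Step 4: lead(−9x³ + 9x² + 19x − 42) ÷ lead(D) = −9x³ ÷ 3x² = −3x. Subtract (−3x)·D = −9x³ + 24x² − 21x. Remainder: −15x² + 40x − 42.
Step 5: lead(−15x² + 40x − 42) ÷ lead(D) = −15x² ÷ 3x² = −5. Subtract (−5)·D = −15x² + 40x − 35. Remainder: −7.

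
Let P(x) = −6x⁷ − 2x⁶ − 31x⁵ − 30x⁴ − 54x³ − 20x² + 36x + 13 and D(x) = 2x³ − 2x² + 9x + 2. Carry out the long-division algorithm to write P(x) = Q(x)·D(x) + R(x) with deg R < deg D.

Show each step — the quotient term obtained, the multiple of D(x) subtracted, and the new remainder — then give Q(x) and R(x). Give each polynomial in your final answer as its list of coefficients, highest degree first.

Q = [-3, -4, -6, 0, 4]; R = [5]

Step 1: lead(−6x⁷ − 2x⁶ − 31x⁵ − 30x⁴ − 54x³ − 20x² + 36x + 13) ÷ lead(D) = −6x⁷ ÷ 2x³ = −3x⁴. Subtract (−3x⁴)·D = −6x⁷ + 6x⁶ − 27x⁵ − 6x⁴. Remainder: −8x⁶ − 4x⁵ − 24x⁴ − 54x³ − 20x² + 36x + 13.
Step 2: lead(−8x⁶ − 4x⁵ − 24x⁴ − 54x³ − 20x² + 36x + 13) ÷ lead(D) = −8x⁶ ÷ 2x³ = −4x³. Subtract (−4x³)·D = −8x⁶ + 8x⁵ − 36x⁴ − 8x³. Remainder: −12x⁵ + 12x⁴ − 46x³ − 20x² + 36x + 13.
Step 3: lead(−12x⁵ + 12x⁴ − 46x³ − 20x² + 36x + 13) ÷ lead(D) = −12x⁵ ÷ 2x³ = −6x². Subtract (−6x²)·D = −12x⁵ + 12x⁴ − 54x³ − 12x². Remainder: 8x³ − 8x² + 36x + 13.
Step 4: lead(8x³ − 8x² + 36x + 13) ÷ lead(D) = 8x³ ÷ 2x³ = 4. Subtract (4)·D = 8x³ − 8x² + 36x + 8. Remainder: 5.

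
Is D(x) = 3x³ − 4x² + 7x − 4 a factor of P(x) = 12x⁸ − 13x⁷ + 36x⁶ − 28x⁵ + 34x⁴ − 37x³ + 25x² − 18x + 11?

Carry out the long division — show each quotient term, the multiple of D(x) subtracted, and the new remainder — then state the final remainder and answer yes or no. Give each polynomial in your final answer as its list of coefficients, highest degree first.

R = [-1, 4, 3], so D(x) is not a factor of P(x). no

Step 1: lead(12x⁸ − 13x⁷ + 36x⁶ − 28x⁵ + 34x⁴ − 37x³ + 25x² − 18x + 11) ÷ lead(D) = 12x⁸ ÷ 3x³ = 4x⁵. Subtract (4x⁵)·D = 12x⁸ − 16x⁷ + 28x⁶ − 16x⁵. Remainder: 3x⁷ + 8x⁶ − 12x⁵ + 34x⁴ − 37x³ + 25x² − 18x + 11.
Step 2: lead(3x⁷ + 8x⁶ − 12x⁵ + 34x⁴ − 37x³ + 25x² − 18x + 11) ÷ lead(D) = 3x⁷ ÷ 3x³ = x⁴. Subtract (x⁴)·D = 3x⁷ − 4x⁶ + 7x⁵ − 4x⁴. Remainder: 12x⁶ − 19x⁵ + 38x⁴ − 37x³ + 25x² − 18x + 11.
Step 3: lead(12x⁶ − 19x⁵ + 38x⁴ − 37x³ + 25x² − 18x + 11) ÷ lead(D) = 12x⁶ ÷ 3x³ = 4x³. Subtract (4x³)·D = 12x⁶ − 16x⁵ + 28x⁴ − 16x³. Remainder: −3x⁵ + 10x⁴ − 21x³ + 25x² − 18x + 11.
Step 4: lead(−3x⁵ + 10x⁴ − 21x³ + 25x² − 18x + 11) ÷ lead(D) = −3x⁵ ÷ 3x³ = −x². Subtract (−x²)·D = −3x⁵ + 4x⁴ − 7x³ + 4x². Remainder: 6x⁴ − 14x³ + 21x² − 18x + 11.
Step 5: lead(6x⁴ − 14x³ + 21x² − 18x + 11) ÷ lead(D) = 6x⁴ ÷ 3x³ = 2x. Subtract (2x)·D = 6x⁴ − 8x³ + 14x² − 8x. Remainder: −6x³ + 7x² − 10x + 11.
Step 6: lead(−6x³ + 7x² − 10x + 11) ÷ lead(D) = −6x³ ÷ 3x³ = −2. Subtract (−2)·D = −6x³ + 8x² − 14x + 8. Remainder: −x² + 4x + 3.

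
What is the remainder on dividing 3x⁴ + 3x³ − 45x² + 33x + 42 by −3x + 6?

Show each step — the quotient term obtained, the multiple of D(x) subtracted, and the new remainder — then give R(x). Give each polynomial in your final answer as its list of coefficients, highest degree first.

Step 1: lead(3x⁴ + 3x³ − 45x² + 33x + 42) ÷ lead(D) = 3x⁴ ÷ −3x = −x³. Subtract (−x³)·D = 3x⁴ − 6x³. Remainder: 9x³ − 45x² + 33x + 42.
Step 2: lead(9x³ − 45x² + 33x + 42) ÷ lead(D) = 9x³ ÷ −3x = −3x². Subtract (−3x²)·D = 9x³ − 18x². Remainder: −27x² + 33x + 42.
Step 3: lead(−27x² + 33x + 42) ÷ lead(D) = −27x² ÷ −3x = 9x. Subtract (9x)·D = −27x² + 54x. Remainder: −21x + 42.
Step 4: lead(−21x + 42) ÷ lead(D) = −21x ÷ −3x = 7. Subtract (7)·D = −21x + 42. Remainder: 0.

R = [0]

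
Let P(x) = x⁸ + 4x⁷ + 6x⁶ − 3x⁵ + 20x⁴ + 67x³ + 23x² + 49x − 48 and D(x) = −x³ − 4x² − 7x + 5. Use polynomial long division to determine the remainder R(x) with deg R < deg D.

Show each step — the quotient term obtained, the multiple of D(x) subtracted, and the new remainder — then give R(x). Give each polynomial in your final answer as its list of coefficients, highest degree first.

R = [8, -8]

Step 1: lead(x⁸ + 4x⁷ + 6x⁶ − 3x⁵ + 20x⁴ + 67x³ + 23x² + 49x − 48) ÷ lead(D) = x⁸ ÷ −x³ = −x⁵. Subtract (−x⁵)·D = x⁸ + 4x⁷ + 7x⁶ − 5x⁵. Remainder: −x⁶ + 2x⁵ + 20x⁴ + 67x³ + 23x² + 49x − 48.
Step 2: lead(−x⁶ + 2x⁵ + 20x⁴ + 67x³ + 23x² + 49x − 48) ÷ lead(D) = −x⁶ ÷ −x³ = x³. Subtract (x³)·D = −x⁶ − 4x⁵ − 7x⁴ + 5x³. Remainder: 6x⁵ + 27x⁴ + 62x³ + 23x² + 49x − 48.
Step 3: lead(6x⁵ + 27x⁴ + 62x³ + 23x² + 49x − 48) ÷ lead(D) = 6x⁵ ÷ −x³ = −6x². Subtract (−6x²)·D = 6x⁵ + 24x⁴ + 42x³ − 30x². Remainder: 3x⁴ + 20x³ + 53x² + 49x − 48.
Step 4: lead(3x⁴ + 20x³ + 53x² + 49x − 48) ÷ lead(D) = 3x⁴ ÷ −x³ = −3x. Subtract (−3x)·D = 3x⁴ + 12x³ + 21x² − 15x. Remainder: 8x³ + 32x² + 64x − 48.
Step 5: lead(8x³ + 32x² + 64x − 48) ÷ lead(D) = 8x³ ÷ −x³ = −8. Subtract (−8)·D = 8x³ + 32x² + 56x − 40. Remainder: 8x − 8.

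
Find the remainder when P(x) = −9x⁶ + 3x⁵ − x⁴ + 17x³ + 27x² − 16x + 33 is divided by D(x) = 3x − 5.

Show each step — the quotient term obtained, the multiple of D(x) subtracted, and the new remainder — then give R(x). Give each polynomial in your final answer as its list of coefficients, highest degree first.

R = [-2]

Step 1: lead(−9x⁶ + 3x⁵ − x⁴ + 17x³ + 27x² − 16x + 33) ÷ lead(D) = −9x⁶ ÷ 3x = −3x⁵. Subtract (−3x⁵)·D = −9x⁶ + 15x⁵. Remainder: −12x⁵ − x⁴ + 17x³ + 27x² − 16x + 33.
Step 2: lead(−12x⁵ − x⁴ + 17x³ + 27x² − 16x + 33) ÷ lead(D) = −12x⁵ ÷ 3x = −4x⁴. Subtract (−4x⁴)·D = −12x⁵ + 20x⁴. Remainder: −21x⁴ + 17x³ + 27x² − 16x + 33.
Step 3: lead(−21x⁴ + 17x³ + 27x² − 16x + 33) ÷ lead(D) = −21x⁴ ÷ 3x = −7x³. Subtract (−7x³)·D = −21x⁴ + 35x³. Remainder: −18x³ + 27x² − 16x + 33.
Step 4: lead(−18x³ + 27x² − 16x + 33) ÷ lead(D) = −18x³ ÷ 3x = −6x². Subtract (−6x²)·D = −18x³ + 30x². Remainder: −3x² − 16x + 33.
Step 5: lead(−3x² − 16x + 33) ÷ lead(D) = −3x² ÷ 3x = −x. Subtract (−x)·D = −3x² + 5x. Remainder: −21x + 33.
Step 6: lead(−21x + 33) ÷ lead(D) = −21x ÷ 3x = −7. Subtract (−7)·D = −21x + 35. Remainder: −2.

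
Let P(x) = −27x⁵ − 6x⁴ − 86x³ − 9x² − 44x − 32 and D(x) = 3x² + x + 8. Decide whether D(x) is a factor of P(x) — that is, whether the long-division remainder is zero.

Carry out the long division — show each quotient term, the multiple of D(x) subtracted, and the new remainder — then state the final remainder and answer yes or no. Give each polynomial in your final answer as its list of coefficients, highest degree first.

R = [0], so D(x) is a factor of P(x). yes

Step 1: lead(−27x⁵ − 6x⁴ − 86x³ − 9x² − 44x − 32) ÷ lead(D) = −27x⁵ ÷ 3x² = −9x³. Subtract (−9x³)·D = −27x⁵ − 9x⁴ − 72x³. Remainder: 3x⁴ − 14x³ − 9x² − 44x − 32.
Step 2: lead(3x⁴ − 14x³ − 9x² − 44x − 32) ÷ lead(D) = 3x⁴ ÷ 3x² = x². Subtract (x²)·D = 3x⁴ + x³ + 8x². Remainder: −15x³ − 17x² − 44x − 32.
Step 3: lead(−15x³ − 17x² − 44x − 32) ÷ lead(D) = −15x³ ÷ 3x² = −5x. Subtract (−5x)·D = −15x³ − 5x² − 40x. Remainder: −12x² − 4x − 32.
Step 4: lead(−12x² − 4x − 32) ÷ lead(D) = −12x² ÷ 3x² = −4. Subtract (−4)·D = −12x² − 4x − 32. Remainder: 0.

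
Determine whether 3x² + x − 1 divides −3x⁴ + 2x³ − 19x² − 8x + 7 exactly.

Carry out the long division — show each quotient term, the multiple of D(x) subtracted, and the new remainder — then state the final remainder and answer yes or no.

Step 1: lead(−3x⁴ + 2x³ − 19x² − 8x + 7) ÷ lead(D) = −3x⁴ ÷ 3x² = −x². Subtract (−x²)·D = −3x⁴ − x³ + x². Remainder: 3x³ − 20x² − 8x + 7.
Step 2: lead(3x³ − 20x² − 8x + 7) ÷ lead(D) = 3x³ ÷ 3x² = x. Subtract (x)·D = 3x³ + x² − x. Remainder: −21x² − 7x + 7.
Step 3: lead(−21x² − 7x + 7) ÷ lead(D) = −21x² ÷ 3x² = −7. Subtract (−7)·D = −21x² − 7x + 7. Remainder: 0.

R(x) = 0, so D(x) is a factor of P(x). yes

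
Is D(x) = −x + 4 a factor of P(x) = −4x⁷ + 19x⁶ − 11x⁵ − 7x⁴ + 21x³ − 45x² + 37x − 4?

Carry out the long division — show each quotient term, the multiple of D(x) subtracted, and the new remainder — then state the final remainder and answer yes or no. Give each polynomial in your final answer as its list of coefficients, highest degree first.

R = [0], so D(x) is a factor of P(x). yes

Step 1: lead(−4x⁷ + 19x⁶ − 11x⁵ − 7x⁴ + 21x³ − 45x² + 37x − 4) ÷ lead(D) = −4x⁷ ÷ −x = 4x⁶. Subtract (4x⁶)·D = −4x⁷ + 16x⁶. Remainder: 3x⁶ − 11x⁵ − 7x⁴ + 21x³ − 45x² + 37x − 4.
Step 2: lead(3x⁶ − 11x⁵ − 7x⁴ + 21x³ − 45x² + 37x − 4) ÷ lead(D) = 3x⁶ ÷ −x = −3x⁵. Subtract (−3x⁵)·D = 3x⁶ − 12x⁵. Remainder: x⁵ − 7x⁴ + 21x³ − 45x² + 37x − 4.
Step 3: lead(x⁵ − 7x⁴ + 21x³ − 45x² + 37x − 4) ÷ lead(D) = x⁵ ÷ −x = −x⁴. Subtract (−x⁴)·D = x⁵ − 4x⁴. Remainder: −3x⁴ + 21x³ − 45x² + 37x − 4.
Step 4: lead(−3x⁴ + 21x³ − 45x² + 37x − 4) ÷ lead(D) = −3x⁴ ÷ −x = 3x³. Subtract (3x³)·D = −3x⁴ + 12x³. Remainder: 9x³ − 45x² + 37x − 4.
Step 5: lead(9x³ − 45x² + 37x − 4) ÷ lead(D) = 9x³ ÷ −x = −9x². Subtract (−9x²)·D = 9x³ − 36x². Remainder: −9x² + 37x − 4.
Step 6: lead(−9x² + 37x − 4) ÷ lead(D) = −9x² ÷ −x = 9x. Subtract (9x)·D = −9x² + 36x. Remainder: x − 4.
Step 7: lead(x − 4) ÷ lead(D) = x ÷ −x = −1. Subtract (−1)·D = x − 4. Remainder: 0.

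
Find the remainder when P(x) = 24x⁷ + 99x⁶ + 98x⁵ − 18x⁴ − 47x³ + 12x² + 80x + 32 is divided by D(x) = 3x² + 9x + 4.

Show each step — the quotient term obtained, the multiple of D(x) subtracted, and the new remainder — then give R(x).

Step 1: lead(24x⁷ + 99x⁶ + 98x⁵ − 18x⁴ − 47x³ + 12x² + 80x + 32) ÷ lead(D) = 24x⁷ ÷ 3x² = 8x⁵. Subtract (8x⁵)·D = 24x⁷ + 72x⁶ + 32x⁵. Remainder: 27x⁶ + 66x⁵ − 18x⁴ − 47x³ + 12x² + 80x + 32.
Step 2: lead(27x⁶ + 66x⁵ − 18x⁴ − 47x³ + 12x² + 80x + 32) ÷ lead(D) = 27x⁶ ÷ 3x² = 9x⁴. Subtract (9x⁴)·D = 27x⁶ + 81x⁵ + 36x⁴. Remainder: −15x⁵ − 54x⁴ − 47x³ + 12x² + 80x + 32.
Step 3: lead(−15x⁵ − 54x⁴ − 47x³ + 12x² + 80x + 32) ÷ lead(D) = −15x⁵ ÷ 3x² = −5x³. Subtract (−5x³)·D = −15x⁵ − 45x⁴ − 20x³. Remainder: −9x⁴ − 27x³ + 12x² + 80x + 32.
Step 4: lead(−9x⁴ − 27x³ + 12x² + 80x + 32) ÷ lead(D) = −9x⁴ ÷ 3x² = −3x². Subtract (−3x²)·D = −9x⁴ − 27x³ − 12x². Remainder: 24x² + 80x + 32.
Step 5: lead(24x² + 80x + 32) ÷ lead(D) = 24x² ÷ 3x² = 8. Subtract (8)·D = 24x² + 72x + 32. Remainder: 8x.

R(x) = 8x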